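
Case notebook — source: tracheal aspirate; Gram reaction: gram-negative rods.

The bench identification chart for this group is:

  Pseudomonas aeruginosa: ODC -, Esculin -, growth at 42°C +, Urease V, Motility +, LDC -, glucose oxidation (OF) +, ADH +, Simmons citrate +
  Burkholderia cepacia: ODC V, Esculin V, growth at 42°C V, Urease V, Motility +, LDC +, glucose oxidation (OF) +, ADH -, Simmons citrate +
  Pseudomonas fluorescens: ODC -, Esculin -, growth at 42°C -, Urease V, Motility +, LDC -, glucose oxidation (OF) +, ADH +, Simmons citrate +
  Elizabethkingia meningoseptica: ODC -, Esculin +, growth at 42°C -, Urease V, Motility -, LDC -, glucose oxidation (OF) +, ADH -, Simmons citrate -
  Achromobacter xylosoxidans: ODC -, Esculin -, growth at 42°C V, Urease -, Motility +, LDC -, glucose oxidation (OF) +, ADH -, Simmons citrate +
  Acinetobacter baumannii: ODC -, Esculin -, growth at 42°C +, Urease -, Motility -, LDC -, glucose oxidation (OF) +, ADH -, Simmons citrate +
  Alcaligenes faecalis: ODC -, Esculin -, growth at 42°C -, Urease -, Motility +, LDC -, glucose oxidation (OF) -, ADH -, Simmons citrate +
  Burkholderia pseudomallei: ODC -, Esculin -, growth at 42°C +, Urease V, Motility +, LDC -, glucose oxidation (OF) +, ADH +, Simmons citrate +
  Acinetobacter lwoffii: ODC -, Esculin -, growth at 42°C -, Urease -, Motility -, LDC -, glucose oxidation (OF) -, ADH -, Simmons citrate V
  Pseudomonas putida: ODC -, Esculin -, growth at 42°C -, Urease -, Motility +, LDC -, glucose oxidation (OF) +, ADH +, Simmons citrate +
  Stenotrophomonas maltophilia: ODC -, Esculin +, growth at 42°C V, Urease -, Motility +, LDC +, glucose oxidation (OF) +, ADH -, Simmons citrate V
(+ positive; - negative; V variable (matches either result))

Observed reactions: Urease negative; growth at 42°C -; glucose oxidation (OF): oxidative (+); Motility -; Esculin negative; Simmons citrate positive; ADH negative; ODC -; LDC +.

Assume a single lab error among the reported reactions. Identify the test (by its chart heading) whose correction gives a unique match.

As reported, no row in the chart matches all 9 reactions.
Reversing ODC → still no organism matches.
Reversing Esculin → still no organism matches.
Reversing LDC → still no organism matches.
Reversing Motility (to +) → unique match: Burkholderia cepacia.
Reversing ADH → still no organism matches.
Reversing glucose oxidation (OF) → still no organism matches.
Reversing Simmons citrate → still no organism matches.
Reversing Urease → still no organism matches.
Reversing growth at 42°C → still no organism matches.

Motility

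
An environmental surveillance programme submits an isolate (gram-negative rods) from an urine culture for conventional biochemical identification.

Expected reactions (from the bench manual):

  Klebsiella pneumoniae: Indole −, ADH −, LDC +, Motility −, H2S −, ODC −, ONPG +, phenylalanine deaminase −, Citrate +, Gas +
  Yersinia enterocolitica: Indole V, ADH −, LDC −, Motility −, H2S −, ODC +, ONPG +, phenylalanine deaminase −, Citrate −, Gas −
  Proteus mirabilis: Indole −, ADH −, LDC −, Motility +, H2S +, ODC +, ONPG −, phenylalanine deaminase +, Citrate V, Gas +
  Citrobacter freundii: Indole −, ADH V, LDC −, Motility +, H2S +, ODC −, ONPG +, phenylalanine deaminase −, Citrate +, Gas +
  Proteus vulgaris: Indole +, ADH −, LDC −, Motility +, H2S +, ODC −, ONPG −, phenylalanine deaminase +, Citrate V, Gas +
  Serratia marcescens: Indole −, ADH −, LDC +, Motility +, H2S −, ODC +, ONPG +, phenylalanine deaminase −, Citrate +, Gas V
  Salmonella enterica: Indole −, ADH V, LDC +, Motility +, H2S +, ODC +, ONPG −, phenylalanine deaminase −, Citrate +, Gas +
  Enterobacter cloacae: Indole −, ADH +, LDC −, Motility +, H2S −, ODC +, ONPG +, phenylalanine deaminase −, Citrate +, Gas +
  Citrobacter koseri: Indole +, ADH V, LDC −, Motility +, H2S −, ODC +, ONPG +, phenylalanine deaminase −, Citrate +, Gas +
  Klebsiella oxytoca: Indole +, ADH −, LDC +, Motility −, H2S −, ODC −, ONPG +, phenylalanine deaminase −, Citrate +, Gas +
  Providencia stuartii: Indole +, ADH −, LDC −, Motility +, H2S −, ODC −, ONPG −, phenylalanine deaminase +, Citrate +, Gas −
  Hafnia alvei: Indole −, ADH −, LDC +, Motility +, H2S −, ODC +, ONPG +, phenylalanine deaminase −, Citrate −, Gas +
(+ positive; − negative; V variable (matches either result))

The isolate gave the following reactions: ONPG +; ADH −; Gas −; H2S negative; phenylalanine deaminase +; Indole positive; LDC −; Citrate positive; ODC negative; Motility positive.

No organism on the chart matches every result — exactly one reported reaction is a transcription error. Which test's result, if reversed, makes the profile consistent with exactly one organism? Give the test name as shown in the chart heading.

ONPG

As reported, no row in the chart matches all 10 reactions.
Reversing LDC → still no organism matches.
Reversing Indole → still no organism matches.
Reversing ADH → still no organism matches.
Reversing H2S → still no organism matches.
Reversing Citrate → still no organism matches.
Reversing Gas → still no organism matches.
Reversing Motility → still no organism matches.
Reversing phenylalanine deaminase → still no organism matches.
Reversing ONPG (to −) → unique match: Providencia stuartii.
Reversing ODC → still no organism matches.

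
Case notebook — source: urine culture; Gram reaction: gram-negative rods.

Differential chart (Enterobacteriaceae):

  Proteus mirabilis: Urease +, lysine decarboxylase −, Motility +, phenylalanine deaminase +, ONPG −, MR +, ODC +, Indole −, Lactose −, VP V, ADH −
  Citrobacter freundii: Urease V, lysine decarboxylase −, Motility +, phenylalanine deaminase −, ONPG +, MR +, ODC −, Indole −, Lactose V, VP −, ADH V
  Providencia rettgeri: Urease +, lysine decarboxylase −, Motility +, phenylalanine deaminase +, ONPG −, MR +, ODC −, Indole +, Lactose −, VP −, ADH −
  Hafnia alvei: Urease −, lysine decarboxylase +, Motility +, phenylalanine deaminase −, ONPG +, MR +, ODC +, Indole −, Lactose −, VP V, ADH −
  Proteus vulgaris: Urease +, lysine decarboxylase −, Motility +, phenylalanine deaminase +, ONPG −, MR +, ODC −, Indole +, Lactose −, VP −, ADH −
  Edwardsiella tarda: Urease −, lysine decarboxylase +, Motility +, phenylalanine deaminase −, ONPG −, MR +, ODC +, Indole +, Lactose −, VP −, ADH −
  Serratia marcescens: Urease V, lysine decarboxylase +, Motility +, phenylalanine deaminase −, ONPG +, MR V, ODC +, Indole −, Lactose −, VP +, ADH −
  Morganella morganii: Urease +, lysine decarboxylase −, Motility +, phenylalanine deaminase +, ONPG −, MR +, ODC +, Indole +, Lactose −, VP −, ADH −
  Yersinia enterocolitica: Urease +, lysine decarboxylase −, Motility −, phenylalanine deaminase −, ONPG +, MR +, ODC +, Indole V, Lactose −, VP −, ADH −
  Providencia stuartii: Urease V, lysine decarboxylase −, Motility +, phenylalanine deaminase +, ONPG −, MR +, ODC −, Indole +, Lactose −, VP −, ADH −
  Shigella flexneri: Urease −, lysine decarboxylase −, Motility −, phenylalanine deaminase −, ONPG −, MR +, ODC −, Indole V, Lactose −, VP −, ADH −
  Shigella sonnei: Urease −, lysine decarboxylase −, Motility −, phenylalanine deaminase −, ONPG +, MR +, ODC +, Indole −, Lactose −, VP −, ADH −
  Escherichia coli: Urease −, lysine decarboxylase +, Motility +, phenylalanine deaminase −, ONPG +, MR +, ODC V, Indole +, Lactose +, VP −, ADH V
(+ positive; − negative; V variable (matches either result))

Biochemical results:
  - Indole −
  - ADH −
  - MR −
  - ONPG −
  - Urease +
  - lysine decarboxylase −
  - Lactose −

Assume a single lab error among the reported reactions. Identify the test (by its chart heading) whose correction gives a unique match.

MR

As reported, no row in the chart matches all 7 reactions.
Reversing Urease → still no organism matches.
Reversing lysine decarboxylase → still no organism matches.
Reversing Indole → still no organism matches.
Reversing Lactose → still no organism matches.
Reversing ADH → still no organism matches.
Reversing ONPG → still no organism matches.
Reversing MR (to +) → unique match: Proteus mirabilis.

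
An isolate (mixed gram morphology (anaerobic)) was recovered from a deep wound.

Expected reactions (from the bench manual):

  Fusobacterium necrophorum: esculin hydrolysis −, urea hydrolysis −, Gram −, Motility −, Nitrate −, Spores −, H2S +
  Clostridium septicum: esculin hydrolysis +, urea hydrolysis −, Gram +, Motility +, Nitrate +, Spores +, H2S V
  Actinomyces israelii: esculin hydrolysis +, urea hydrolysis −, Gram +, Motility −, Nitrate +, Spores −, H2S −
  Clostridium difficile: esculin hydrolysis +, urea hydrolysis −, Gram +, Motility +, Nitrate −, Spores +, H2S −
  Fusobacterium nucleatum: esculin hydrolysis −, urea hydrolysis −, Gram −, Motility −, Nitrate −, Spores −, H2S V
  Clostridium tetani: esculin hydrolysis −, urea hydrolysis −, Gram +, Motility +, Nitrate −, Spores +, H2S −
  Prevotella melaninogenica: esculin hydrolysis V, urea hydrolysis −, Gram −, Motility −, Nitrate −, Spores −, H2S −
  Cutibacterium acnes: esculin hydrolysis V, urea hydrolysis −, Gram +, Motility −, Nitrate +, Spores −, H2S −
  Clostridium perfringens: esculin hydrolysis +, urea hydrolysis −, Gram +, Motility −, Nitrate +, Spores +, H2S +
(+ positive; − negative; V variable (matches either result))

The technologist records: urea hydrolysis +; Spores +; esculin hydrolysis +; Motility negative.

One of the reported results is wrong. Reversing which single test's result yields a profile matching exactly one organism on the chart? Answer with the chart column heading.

As reported, no row in the chart matches all 4 reactions.
Reversing esculin hydrolysis → still no organism matches.
Reversing urea hydrolysis (to −) → unique match: Clostridium perfringens.
Reversing Motility → still no organism matches.
Reversing Spores → still no organism matches.

urea hydrolysis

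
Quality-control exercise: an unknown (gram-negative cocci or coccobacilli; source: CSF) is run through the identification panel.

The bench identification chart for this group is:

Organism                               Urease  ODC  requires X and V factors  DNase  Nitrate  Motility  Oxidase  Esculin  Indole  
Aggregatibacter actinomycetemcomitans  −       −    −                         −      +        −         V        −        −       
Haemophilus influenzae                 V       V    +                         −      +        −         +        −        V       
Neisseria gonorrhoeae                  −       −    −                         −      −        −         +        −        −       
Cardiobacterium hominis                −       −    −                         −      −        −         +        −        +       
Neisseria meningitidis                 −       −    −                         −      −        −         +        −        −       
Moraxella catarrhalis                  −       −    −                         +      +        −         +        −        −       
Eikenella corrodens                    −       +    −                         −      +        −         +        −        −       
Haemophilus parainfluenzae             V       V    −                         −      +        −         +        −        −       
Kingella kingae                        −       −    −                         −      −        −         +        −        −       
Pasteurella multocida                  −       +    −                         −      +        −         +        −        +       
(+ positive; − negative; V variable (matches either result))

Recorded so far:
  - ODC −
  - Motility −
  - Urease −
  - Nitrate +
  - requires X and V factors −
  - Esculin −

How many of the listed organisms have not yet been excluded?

3

Urease −: all 10 remaining candidates are consistent.
requires X and V factors −: excludes Haemophilus influenzae — 9 left.
Esculin −: all 9 remaining candidates are consistent.
Motility −: all 9 remaining candidates are consistent.
ODC −: excludes Eikenella corrodens, Pasteurella multocida — 7 left.
Nitrate +: excludes Neisseria gonorrhoeae, Cardiobacterium hominis, Neisseria meningitidis, Kingella kingae — 3 left.
Still consistent: Aggregatibacter actinomycetemcomitans, Haemophilus parainfluenzae, Moraxella catarrhalis.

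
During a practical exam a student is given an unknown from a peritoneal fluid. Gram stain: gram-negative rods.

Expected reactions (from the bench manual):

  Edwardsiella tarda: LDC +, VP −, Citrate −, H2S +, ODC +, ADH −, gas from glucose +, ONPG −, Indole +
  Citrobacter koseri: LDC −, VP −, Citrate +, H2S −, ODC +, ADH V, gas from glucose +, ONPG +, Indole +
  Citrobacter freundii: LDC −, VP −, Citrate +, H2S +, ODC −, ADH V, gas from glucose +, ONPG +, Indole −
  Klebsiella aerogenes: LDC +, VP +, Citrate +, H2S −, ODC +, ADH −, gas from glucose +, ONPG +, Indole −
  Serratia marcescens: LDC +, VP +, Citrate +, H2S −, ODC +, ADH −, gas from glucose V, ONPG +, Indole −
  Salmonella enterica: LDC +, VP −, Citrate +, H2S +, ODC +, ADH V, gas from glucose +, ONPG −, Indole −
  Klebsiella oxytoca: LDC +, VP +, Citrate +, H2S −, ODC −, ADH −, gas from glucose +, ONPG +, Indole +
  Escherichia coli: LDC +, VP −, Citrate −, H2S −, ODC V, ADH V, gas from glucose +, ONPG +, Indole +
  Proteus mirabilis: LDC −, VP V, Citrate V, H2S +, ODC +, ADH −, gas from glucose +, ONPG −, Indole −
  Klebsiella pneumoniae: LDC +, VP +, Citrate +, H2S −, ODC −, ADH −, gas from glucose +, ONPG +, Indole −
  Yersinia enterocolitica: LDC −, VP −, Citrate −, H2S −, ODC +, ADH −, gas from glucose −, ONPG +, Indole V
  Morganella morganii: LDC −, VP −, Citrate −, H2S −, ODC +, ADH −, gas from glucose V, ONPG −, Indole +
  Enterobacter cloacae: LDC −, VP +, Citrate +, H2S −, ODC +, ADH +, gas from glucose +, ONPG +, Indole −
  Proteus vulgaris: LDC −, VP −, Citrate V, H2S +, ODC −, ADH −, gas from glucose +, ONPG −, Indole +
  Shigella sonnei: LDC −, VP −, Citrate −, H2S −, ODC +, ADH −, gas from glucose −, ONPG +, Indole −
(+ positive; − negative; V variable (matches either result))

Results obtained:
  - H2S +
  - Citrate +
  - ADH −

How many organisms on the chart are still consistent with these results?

4

ADH −: excludes Enterobacter cloacae — 14 left.
H2S +: excludes 9 organisms — 5 left.
Citrate +: excludes Edwardsiella tarda — 4 left.
Still consistent: Citrobacter freundii, Proteus mirabilis, Proteus vulgaris, Salmonella enterica.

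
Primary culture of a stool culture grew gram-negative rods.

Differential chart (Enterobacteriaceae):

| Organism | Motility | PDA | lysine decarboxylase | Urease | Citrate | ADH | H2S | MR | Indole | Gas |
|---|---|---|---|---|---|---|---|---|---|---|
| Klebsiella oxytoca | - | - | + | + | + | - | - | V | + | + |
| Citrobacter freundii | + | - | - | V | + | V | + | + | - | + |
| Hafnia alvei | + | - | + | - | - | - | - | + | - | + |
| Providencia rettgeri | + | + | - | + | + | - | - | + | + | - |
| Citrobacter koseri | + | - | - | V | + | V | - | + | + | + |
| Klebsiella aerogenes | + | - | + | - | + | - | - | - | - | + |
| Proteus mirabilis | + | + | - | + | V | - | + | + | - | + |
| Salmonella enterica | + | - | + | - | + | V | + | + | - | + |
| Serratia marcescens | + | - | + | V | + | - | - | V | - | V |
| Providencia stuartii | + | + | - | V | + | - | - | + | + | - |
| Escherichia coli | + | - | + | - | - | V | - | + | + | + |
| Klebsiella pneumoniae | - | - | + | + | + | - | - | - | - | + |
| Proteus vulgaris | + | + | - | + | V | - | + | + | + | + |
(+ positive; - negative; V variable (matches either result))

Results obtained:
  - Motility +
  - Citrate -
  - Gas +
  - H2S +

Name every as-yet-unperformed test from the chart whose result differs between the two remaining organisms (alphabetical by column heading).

H2S +: excludes 9 organisms — 4 left.
Motility +: all 4 remaining candidates are consistent.
Gas +: all 4 remaining candidates are consistent.
Citrate -: excludes Citrobacter freundii, Salmonella enterica — 2 left.
Two candidates remain: Proteus mirabilis and Proteus vulgaris.
  PDA: + vs + — same for both, does not separate.
  lysine decarboxylase: - vs - — same for both, does not separate.
  Urease: + vs + — same for both, does not separate.
  ADH: - vs - — same for both, does not separate.
  MR: + vs + — same for both, does not separate.
  Indole: Proteus mirabilis -, Proteus vulgaris + — discriminates.

Indole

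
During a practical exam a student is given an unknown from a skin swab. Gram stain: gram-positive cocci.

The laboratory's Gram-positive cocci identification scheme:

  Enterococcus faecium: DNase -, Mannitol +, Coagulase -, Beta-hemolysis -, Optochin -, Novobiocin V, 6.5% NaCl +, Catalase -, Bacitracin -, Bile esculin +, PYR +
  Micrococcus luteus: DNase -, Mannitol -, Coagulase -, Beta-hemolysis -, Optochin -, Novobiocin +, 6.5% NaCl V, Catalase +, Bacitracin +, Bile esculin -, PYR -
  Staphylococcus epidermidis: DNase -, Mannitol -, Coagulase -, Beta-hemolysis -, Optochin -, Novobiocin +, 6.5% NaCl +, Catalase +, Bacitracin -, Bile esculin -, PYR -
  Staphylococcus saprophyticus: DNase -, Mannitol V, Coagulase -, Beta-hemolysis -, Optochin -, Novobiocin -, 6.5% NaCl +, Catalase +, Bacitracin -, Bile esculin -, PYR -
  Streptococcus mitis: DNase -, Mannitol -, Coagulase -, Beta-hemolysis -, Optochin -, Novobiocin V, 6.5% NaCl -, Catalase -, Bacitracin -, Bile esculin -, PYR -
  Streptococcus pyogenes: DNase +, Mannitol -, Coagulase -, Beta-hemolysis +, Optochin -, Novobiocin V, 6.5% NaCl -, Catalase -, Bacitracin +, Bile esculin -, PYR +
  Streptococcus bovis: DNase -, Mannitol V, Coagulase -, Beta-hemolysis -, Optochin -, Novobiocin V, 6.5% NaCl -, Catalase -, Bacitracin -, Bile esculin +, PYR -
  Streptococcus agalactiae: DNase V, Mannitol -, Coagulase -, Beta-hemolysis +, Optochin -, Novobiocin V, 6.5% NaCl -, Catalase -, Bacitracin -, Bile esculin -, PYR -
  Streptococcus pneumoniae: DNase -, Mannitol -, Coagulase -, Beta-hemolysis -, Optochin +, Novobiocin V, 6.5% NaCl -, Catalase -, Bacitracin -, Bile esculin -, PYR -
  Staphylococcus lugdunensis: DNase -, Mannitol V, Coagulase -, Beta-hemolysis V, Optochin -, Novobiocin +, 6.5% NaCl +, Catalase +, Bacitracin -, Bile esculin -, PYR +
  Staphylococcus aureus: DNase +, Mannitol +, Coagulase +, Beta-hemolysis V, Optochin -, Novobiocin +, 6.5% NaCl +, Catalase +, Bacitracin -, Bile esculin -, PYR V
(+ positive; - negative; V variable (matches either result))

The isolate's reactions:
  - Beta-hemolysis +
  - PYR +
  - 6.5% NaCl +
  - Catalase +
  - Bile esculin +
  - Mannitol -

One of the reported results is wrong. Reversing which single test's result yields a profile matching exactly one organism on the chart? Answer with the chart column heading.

Bile esculin

As reported, no row in the chart matches all 6 reactions.
Reversing Beta-hemolysis → still no organism matches.
Reversing Catalase → still no organism matches.
Reversing Bile esculin (to -) → unique match: Staphylococcus lugdunensis.
Reversing PYR → still no organism matches.
Reversing 6.5% NaCl → still no organism matches.
Reversing Mannitol → still no organism matches.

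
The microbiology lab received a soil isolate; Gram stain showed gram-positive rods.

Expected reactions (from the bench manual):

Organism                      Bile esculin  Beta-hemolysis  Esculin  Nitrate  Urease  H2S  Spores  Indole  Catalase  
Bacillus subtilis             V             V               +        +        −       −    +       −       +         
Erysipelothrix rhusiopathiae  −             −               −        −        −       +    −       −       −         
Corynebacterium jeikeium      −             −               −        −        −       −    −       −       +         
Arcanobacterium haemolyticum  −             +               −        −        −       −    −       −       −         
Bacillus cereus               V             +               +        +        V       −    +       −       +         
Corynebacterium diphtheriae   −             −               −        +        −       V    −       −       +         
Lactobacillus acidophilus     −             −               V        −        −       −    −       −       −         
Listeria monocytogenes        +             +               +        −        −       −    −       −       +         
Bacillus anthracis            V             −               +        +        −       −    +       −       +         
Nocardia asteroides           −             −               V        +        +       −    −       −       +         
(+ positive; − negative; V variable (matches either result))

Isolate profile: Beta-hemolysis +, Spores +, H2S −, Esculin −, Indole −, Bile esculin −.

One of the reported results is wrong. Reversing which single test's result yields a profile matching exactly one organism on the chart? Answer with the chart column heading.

Spores

As reported, no row in the chart matches all 6 reactions.
Reversing Beta-hemolysis → still no organism matches.
Reversing Spores (to −) → unique match: Arcanobacterium haemolyticum.
Reversing H2S → still no organism matches.
Reversing Esculin → 2 organisms match (not unique).
Reversing Indole → still no organism matches.
Reversing Bile esculin → still no organism matches.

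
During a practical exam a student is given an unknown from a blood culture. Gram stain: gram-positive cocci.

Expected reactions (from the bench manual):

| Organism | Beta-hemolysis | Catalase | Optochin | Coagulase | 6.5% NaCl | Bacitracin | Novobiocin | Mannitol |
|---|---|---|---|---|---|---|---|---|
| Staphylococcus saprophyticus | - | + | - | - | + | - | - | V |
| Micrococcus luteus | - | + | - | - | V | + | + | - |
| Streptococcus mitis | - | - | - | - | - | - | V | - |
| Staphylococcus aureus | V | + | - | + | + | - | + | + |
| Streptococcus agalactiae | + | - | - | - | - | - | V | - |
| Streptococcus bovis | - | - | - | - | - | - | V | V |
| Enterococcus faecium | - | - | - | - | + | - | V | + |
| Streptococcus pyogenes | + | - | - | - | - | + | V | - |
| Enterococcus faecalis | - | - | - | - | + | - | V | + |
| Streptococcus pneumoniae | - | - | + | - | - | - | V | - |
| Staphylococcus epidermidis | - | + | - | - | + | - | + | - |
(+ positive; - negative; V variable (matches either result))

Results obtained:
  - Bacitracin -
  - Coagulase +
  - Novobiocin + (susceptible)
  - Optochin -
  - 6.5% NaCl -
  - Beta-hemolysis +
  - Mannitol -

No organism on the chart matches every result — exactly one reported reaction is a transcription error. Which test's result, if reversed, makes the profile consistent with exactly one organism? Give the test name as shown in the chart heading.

As reported, no row in the chart matches all 7 reactions.
Reversing Beta-hemolysis → still no organism matches.
Reversing Novobiocin → still no organism matches.
Reversing Mannitol → still no organism matches.
Reversing 6.5% NaCl → still no organism matches.
Reversing Bacitracin → still no organism matches.
Reversing Optochin → still no organism matches.
Reversing Coagulase (to -) → unique match: Streptococcus agalactiae.

Coagulase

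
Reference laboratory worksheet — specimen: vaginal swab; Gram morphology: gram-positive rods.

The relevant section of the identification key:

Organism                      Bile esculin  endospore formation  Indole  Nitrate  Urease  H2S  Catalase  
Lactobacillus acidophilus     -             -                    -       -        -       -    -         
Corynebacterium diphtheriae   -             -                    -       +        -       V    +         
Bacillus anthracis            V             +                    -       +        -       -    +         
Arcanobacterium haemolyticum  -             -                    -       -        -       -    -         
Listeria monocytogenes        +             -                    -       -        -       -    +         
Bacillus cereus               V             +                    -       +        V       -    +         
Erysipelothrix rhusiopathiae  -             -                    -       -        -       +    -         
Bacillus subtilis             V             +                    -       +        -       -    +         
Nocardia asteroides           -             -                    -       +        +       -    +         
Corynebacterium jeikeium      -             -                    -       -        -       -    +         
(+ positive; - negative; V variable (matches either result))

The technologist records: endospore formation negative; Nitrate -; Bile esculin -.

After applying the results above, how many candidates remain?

4

Nitrate -: excludes 5 organisms — 5 left.
endospore formation -: all 5 remaining candidates are consistent.
Bile esculin -: excludes Listeria monocytogenes — 4 left.
Still consistent: Arcanobacterium haemolyticum, Corynebacterium jeikeium, Erysipelothrix rhusiopathiae, Lactobacillus acidophilus.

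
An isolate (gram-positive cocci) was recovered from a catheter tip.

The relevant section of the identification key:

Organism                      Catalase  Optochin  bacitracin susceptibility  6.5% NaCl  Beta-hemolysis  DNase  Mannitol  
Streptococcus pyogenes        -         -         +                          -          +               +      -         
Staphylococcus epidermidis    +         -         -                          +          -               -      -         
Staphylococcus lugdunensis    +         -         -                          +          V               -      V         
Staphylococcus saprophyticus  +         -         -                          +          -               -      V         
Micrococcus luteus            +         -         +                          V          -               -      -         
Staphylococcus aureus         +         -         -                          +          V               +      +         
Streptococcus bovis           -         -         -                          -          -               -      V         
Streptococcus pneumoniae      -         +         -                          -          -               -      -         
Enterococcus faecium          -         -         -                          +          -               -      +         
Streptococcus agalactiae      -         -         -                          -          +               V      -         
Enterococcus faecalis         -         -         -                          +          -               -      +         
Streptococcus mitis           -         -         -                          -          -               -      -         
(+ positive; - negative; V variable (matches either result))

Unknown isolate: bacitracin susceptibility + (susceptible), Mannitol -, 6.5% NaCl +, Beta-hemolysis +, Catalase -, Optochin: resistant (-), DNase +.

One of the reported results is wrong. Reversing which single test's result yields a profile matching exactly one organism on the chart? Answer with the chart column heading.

6.5% NaCl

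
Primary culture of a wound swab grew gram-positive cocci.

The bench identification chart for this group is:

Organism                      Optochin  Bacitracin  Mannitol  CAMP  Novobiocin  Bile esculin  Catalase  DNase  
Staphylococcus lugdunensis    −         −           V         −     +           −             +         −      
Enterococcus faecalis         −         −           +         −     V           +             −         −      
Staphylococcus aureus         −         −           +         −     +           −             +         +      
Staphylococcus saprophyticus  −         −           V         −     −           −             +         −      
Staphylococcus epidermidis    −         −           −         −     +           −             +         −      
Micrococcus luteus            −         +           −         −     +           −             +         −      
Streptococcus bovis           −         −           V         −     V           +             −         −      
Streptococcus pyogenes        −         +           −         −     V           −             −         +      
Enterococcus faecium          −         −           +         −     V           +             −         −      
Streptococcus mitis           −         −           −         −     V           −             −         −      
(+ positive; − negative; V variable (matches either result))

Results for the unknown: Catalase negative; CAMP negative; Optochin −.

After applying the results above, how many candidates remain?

5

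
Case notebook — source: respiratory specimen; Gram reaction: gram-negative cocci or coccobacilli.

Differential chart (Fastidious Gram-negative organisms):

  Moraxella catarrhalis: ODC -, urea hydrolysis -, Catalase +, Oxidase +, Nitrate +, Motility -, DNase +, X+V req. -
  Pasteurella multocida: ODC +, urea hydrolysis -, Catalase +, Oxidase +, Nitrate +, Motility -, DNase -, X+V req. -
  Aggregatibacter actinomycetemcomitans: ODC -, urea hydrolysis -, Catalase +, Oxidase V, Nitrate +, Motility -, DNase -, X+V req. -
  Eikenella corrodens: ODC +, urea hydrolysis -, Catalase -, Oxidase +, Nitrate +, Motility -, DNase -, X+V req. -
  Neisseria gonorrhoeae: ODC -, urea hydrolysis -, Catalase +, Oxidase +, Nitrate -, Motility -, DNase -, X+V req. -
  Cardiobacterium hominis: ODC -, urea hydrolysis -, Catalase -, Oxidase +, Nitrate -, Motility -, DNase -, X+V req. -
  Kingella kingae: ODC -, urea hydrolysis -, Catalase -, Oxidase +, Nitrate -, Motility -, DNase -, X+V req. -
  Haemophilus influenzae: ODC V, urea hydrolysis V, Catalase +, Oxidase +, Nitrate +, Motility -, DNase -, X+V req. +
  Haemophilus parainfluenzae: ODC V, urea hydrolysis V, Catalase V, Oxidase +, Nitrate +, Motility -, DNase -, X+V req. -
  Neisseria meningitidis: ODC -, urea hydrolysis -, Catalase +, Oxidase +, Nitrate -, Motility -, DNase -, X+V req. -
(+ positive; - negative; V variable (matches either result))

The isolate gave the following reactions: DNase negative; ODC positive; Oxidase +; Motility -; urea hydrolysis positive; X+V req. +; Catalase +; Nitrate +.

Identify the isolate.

Haemophilus influenzae

urea hydrolysis +: excludes 8 organisms — 2 left.
Nitrate +: all 2 remaining candidates are consistent.
DNase -: all 2 remaining candidates are consistent.
X+V req. +: excludes Haemophilus parainfluenzae — 1 left.
ODC +: the one remaining candidate is consistent.
Motility -: the one remaining candidate is consistent.
Catalase +: the one remaining candidate is consistent.
Oxidase +: the one remaining candidate is consistent.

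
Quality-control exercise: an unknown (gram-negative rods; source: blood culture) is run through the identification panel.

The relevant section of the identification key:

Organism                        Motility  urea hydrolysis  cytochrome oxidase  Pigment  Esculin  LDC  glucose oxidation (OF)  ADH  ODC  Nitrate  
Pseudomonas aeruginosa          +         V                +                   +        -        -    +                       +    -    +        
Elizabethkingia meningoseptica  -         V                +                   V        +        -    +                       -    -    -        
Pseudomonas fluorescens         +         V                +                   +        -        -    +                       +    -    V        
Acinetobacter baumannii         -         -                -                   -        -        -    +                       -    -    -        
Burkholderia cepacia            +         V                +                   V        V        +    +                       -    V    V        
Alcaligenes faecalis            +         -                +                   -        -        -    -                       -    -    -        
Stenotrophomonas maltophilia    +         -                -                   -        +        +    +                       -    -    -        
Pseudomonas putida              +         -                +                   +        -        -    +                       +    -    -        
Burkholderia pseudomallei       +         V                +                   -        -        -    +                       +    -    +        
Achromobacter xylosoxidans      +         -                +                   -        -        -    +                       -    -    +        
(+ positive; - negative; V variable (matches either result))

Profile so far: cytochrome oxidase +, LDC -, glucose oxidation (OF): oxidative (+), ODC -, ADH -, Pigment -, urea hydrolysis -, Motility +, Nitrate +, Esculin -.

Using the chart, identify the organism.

Achromobacter xylosoxidans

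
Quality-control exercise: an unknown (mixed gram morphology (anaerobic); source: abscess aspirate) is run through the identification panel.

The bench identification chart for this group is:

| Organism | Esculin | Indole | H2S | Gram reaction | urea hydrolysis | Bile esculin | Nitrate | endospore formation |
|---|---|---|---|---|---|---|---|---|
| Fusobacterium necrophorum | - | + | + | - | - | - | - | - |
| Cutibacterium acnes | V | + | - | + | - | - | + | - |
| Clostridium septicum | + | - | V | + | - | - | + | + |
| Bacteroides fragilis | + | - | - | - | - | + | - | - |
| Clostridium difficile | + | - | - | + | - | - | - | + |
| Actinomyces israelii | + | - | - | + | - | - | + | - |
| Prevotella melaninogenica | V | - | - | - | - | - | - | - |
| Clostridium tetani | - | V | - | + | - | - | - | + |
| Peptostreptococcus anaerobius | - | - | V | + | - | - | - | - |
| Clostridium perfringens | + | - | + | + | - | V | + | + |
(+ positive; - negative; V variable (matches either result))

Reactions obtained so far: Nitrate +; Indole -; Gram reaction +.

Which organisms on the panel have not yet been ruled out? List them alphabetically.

Gram reaction +: excludes Fusobacterium necrophorum, Bacteroides fragilis, Prevotella melaninogenica — 7 left.
Nitrate +: excludes Clostridium difficile, Clostridium tetani, Peptostreptococcus anaerobius — 4 left.
Indole -: excludes Cutibacterium acnes — 3 left.

Actinomyces israelii, Clostridium perfringens, Clostridium septicum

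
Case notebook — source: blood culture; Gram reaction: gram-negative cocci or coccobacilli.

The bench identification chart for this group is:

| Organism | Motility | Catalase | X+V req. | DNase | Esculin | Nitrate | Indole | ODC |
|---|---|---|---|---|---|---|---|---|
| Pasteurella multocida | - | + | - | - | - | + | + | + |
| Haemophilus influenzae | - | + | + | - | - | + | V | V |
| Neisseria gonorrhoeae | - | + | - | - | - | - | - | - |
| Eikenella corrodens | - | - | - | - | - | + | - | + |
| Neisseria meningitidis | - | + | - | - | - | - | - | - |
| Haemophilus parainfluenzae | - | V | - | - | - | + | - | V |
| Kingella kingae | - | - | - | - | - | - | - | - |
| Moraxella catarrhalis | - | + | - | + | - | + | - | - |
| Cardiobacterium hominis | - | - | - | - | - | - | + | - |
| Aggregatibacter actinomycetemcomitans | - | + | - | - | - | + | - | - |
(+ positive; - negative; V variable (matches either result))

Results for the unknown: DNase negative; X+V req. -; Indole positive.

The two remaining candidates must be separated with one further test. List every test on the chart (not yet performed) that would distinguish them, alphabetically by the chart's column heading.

Indole +: excludes 7 organisms — 3 left.
X+V req. -: excludes Haemophilus influenzae — 2 left.
DNase -: all 2 remaining candidates are consistent.
Two candidates remain: Cardiobacterium hominis and Pasteurella multocida.
  Motility: - vs - — same for both, does not separate.
  Catalase: Cardiobacterium hominis -, Pasteurella multocida + — discriminates.
  Esculin: - vs - — same for both, does not separate.
  Nitrate: Cardiobacterium hominis -, Pasteurella multocida + — discriminates.
  ODC: Cardiobacterium hominis -, Pasteurella multocida + — discriminates.

Catalase, Nitrate, ODC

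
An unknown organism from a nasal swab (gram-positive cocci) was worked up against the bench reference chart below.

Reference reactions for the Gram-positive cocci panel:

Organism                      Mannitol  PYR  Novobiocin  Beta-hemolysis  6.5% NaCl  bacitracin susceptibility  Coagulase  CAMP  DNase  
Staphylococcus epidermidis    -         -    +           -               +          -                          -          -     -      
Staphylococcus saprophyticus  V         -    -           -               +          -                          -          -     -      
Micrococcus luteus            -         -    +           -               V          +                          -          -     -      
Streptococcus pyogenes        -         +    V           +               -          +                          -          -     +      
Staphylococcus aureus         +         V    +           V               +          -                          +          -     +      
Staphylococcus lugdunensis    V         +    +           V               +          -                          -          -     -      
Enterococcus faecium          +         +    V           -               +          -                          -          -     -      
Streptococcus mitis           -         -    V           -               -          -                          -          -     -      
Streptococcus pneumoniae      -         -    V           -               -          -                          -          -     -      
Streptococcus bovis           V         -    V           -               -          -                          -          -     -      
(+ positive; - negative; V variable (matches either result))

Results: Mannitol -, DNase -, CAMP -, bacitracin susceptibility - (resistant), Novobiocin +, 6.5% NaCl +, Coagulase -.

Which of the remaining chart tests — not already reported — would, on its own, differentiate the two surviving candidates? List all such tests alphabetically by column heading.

Novobiocin +: excludes Staphylococcus saprophyticus — 9 left.
CAMP -: all 9 remaining candidates are consistent.
DNase -: excludes Streptococcus pyogenes, Staphylococcus aureus — 7 left.
6.5% NaCl +: excludes Streptococcus mitis, Streptococcus pneumoniae, Streptococcus bovis — 4 left.
Coagulase -: all 4 remaining candidates are consistent.
bacitracin susceptibility -: excludes Micrococcus luteus — 3 left.
Mannitol -: excludes Enterococcus faecium — 2 left.
Two candidates remain: Staphylococcus epidermidis and Staphylococcus lugdunensis.
  PYR: Staphylococcus epidermidis -, Staphylococcus lugdunensis + — discriminates.
  Beta-hemolysis: - vs V — variable for at least one, does not separate.

PYR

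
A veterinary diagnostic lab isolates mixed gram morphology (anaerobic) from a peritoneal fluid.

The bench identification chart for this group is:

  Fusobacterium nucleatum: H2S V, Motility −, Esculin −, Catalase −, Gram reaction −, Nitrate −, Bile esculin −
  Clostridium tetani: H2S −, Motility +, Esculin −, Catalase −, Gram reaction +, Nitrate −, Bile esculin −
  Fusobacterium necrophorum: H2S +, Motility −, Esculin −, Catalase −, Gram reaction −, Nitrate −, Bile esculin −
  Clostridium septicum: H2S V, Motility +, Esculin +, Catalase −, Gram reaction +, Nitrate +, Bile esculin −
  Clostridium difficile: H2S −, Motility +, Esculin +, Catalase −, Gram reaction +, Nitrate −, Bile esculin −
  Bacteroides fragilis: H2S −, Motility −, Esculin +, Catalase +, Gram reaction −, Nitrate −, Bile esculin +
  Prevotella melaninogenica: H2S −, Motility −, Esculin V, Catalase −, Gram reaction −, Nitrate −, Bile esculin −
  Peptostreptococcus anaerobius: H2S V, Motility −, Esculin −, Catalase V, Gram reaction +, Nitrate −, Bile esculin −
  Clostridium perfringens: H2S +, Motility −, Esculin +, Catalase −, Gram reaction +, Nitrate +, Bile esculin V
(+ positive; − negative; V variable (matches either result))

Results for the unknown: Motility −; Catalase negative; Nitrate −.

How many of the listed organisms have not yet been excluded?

4

Catalase −: excludes Bacteroides fragilis — 8 left.
Motility −: excludes Clostridium tetani, Clostridium septicum, Clostridium difficile — 5 left.
Nitrate −: excludes Clostridium perfringens — 4 left.
Still consistent: Fusobacterium necrophorum, Fusobacterium nucleatum, Peptostreptococcus anaerobius, Prevotella melaninogenica.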